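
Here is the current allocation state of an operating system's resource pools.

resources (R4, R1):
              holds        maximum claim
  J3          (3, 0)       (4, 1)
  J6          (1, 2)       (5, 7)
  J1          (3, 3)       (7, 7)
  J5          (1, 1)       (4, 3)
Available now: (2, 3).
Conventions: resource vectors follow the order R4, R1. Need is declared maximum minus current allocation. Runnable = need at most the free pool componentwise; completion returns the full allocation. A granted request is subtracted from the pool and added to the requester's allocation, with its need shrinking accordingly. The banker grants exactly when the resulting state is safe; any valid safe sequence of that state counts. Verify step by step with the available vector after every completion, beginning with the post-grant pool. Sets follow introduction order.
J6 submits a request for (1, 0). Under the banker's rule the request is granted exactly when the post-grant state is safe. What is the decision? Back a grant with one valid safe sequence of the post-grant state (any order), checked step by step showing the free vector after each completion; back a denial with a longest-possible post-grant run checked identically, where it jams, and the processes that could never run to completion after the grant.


GRANT. The post-grant state is safe; one safe sequence: J3, J5, J1, J6.
Key observation: (1, 3) free after granting still covers J3 first, and each release covers the next.
Verifying the post-grant state step by step:
  pool = (1, 3)
  J3 needs (1, 1) <= (1, 3) -> finishes; pool += (3, 0) = (4, 3)
  J5 needs (3, 2) <= (4, 3) -> finishes; pool += (1, 1) = (5, 4)
  J1 needs (4, 4) <= (5, 4) -> finishes; pool += (3, 3) = (8, 7)
  J6 needs (3, 5) <= (8, 7) -> finishes; pool += (2, 2) = (10, 9)


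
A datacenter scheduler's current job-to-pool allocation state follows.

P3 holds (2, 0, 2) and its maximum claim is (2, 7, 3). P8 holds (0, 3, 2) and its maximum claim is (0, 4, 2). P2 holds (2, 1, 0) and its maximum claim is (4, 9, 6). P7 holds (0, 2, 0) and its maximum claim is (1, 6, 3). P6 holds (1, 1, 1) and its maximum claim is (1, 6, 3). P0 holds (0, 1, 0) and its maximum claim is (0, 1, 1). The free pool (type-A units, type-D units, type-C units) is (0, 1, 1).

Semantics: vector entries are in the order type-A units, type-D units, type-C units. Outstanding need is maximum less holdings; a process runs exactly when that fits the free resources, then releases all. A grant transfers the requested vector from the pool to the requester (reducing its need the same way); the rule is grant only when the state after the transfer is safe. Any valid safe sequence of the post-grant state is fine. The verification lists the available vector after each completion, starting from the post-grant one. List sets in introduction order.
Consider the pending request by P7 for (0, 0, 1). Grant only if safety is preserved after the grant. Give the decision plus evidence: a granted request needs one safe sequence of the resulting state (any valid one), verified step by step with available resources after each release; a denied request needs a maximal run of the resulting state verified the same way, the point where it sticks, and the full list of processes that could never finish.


GRANT: granting preserves safety; a valid post-grant sequence is P8, P0, P6, P7, P3, P2.
Key observation: the transfer keeps a workable pool ((0, 1, 0)); P8 starts the safe sequence.
Step-by-step check of the post-grant state:
  pool = (0, 1, 0)
  P8: need (0, 1, 0) fits (0, 1, 0); releases (0, 3, 2), pool now (0, 4, 2)
  P0: need (0, 0, 1) fits (0, 4, 2); releases (0, 1, 0), pool now (0, 5, 2)
  P6: need (0, 5, 2) fits (0, 5, 2); releases (1, 1, 1), pool now (1, 6, 3)
  P7: need (1, 4, 2) fits (1, 6, 3); releases (0, 2, 1), pool now (1, 8, 4)
  P3: need (0, 7, 1) fits (1, 8, 4); releases (2, 0, 2), pool now (3, 8, 6)
  P2: need (2, 8, 6) fits (3, 8, 6); releases (2, 1, 0), pool now (5, 9, 6)


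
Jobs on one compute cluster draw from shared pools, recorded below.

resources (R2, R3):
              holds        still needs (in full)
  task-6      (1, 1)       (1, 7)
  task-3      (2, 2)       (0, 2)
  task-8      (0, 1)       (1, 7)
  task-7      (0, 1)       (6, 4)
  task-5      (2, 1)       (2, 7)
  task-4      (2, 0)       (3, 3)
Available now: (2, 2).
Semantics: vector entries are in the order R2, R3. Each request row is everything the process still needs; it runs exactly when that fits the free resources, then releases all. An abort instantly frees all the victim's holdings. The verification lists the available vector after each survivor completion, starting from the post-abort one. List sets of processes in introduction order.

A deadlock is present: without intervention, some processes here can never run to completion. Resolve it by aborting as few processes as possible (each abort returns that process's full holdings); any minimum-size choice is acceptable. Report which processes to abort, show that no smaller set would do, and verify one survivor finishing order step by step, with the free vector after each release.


Minimum abort set: task-6 and task-5.
Key observation: before aborting task-6 and task-5, task-8 was permanently blocked — no order could ever run it; afterwards it completes at step 4.
Why nothing smaller works — every single abort fails: task-6 alone leaves task-8 blocked (short on R3); task-3 alone leaves task-6 blocked (short on R3); task-8 alone leaves task-6 blocked (short on R3); task-7 alone leaves task-6 blocked (short on R3); task-5 alone leaves task-6 blocked (short on R3); task-4 alone leaves task-6 blocked (short on R3).
The survivors complete as task-4, task-3, task-7, task-8. Walking it through (starting from the post-abort pool):
  pool = (5, 4)
  task-4 needs (3, 3) <= (5, 4) -> finishes; pool += (2, 0) = (7, 4)
  task-3 needs (0, 2) <= (7, 4) -> finishes; pool += (2, 2) = (9, 6)
  task-7 needs (6, 4) <= (9, 6) -> finishes; pool += (0, 1) = (9, 7)
  task-8 needs (1, 7) <= (9, 7) -> finishes; pool += (0, 1) = (9, 8)


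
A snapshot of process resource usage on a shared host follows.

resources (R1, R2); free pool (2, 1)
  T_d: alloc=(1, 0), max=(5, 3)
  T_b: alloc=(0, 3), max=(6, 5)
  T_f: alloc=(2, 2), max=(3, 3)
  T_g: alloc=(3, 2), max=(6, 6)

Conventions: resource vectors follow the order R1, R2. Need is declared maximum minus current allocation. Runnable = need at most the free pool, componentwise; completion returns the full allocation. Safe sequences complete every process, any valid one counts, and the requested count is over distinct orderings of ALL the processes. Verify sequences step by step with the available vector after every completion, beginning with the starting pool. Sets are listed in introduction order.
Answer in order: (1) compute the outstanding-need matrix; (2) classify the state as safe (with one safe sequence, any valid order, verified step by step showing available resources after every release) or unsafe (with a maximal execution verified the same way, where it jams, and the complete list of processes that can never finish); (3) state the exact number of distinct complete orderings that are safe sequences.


(1) Outstanding need per process (order R1, R2):
  T_d: (4, 3)
  T_b: (6, 2)
  T_f: (1, 1)
  T_g: (3, 4)
(2) The state is UNSAFE.
Key observation: after T_f, T_d the pool peaks at (5, 3), and each blocked process is short somewhere: T_b on R1; T_g on R2.
The run T_f, T_d cannot be extended any further. Step-by-step check:
  pool = (2, 1)
  run T_f (needs (1, 1), free (2, 1)); after release of (2, 2) the pool is (4, 3)
  run T_d (needs (4, 3), free (4, 3)); after release of (1, 0) the pool is (5, 3)
  blocked: T_b wants (6, 2), pool (5, 3) — not enough R1
  blocked: T_g wants (3, 4), pool (5, 3) — not enough R2
Permanently blocked: T_b and T_g.
(3) Precisely 0 of the possible complete orderings are safe sequences.


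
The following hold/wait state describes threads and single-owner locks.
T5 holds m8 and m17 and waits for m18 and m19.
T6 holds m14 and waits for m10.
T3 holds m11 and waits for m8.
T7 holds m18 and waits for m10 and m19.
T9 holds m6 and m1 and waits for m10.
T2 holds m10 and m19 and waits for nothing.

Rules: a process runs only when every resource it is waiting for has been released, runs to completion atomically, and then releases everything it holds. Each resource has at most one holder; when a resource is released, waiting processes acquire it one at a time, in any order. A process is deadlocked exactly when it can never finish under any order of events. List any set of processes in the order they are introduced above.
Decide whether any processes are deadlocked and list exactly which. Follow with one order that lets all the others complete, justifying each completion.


The deadlocked set is empty.
Key observation: there is no circular wait here — follow any chain and it reaches a process that is free to run now.
A valid finishing order for the others: T2, T7, T9, T5, T6, T3.
Verifying each step:
  T2: no waits; runs immediately, freeing m10 and m19
  run T7 (all its waits — m10 and m19 — are resolved); releases m18
  run T9 (all its waits — m10 — are resolved); releases m6 and m1
  run T5 (all its waits — m18 and m19 — are resolved); releases m8 and m17
  run T6 (all its waits — m10 — are resolved); releases m14
  run T3 (all its waits — m8 — are resolved); releases m11


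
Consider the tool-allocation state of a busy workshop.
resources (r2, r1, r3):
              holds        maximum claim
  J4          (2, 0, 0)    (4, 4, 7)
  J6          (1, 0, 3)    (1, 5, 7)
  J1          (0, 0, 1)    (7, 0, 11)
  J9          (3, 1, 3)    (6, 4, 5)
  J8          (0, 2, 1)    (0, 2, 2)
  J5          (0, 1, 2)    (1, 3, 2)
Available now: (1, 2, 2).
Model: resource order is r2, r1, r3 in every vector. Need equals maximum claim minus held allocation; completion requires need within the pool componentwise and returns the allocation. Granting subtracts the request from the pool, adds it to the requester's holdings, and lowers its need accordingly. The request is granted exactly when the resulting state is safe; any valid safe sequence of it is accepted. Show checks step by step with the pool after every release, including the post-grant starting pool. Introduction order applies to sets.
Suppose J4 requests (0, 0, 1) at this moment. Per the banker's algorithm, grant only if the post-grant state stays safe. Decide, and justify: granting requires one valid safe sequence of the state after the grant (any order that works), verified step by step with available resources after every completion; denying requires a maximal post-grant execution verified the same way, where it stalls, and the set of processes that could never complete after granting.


GRANT: granting preserves safety; a valid post-grant sequence is J8, J5, J6, J4, J9, J1.
Key observation: granting shrinks the pool to (1, 2, 1), yet J8 still fits and the chain goes through.
Step-by-step check of the post-grant state:
  pool = (1, 2, 1)
  J8: need (0, 0, 1) fits (1, 2, 1); releases (0, 2, 1), pool now (1, 4, 2)
  J5: need (1, 2, 0) fits (1, 4, 2); releases (0, 1, 2), pool now (1, 5, 4)
  J6: need (0, 5, 4) fits (1, 5, 4); releases (1, 0, 3), pool now (2, 5, 7)
  J4: need (2, 4, 6) fits (2, 5, 7); releases (2, 0, 1), pool now (4, 5, 8)
  J9: need (3, 3, 2) fits (4, 5, 8); releases (3, 1, 3), pool now (7, 6, 11)
  J1: need (7, 0, 10) fits (7, 6, 11); releases (0, 0, 1), pool now (7, 6, 12)


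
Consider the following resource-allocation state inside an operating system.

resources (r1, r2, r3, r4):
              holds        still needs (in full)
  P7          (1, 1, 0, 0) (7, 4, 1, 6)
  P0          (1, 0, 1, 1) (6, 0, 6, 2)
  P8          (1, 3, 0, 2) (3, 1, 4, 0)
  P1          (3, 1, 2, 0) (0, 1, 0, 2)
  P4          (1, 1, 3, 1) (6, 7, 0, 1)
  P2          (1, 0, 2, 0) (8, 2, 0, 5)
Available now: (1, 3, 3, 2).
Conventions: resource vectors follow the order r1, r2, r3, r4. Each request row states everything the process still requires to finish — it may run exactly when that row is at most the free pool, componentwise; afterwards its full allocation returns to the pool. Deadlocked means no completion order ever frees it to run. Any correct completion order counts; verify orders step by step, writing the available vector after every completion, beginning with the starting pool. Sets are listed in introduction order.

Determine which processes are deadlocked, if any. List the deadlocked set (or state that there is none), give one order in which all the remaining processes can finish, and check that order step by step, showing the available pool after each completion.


Deadlocked set: P7, P0, P4 and P2.
Key observation: P1, P8 can finish, but then (5, 7, 5, 4) is all there is, and the blocked group's r1 demands exceed it.
The rest can finish in the order P1, P8. Verifying each step:
  pool = (1, 3, 3, 2)
  P1: need (0, 1, 0, 2) fits (1, 3, 3, 2); releases (3, 1, 2, 0), pool now (4, 4, 5, 2)
  P8: need (3, 1, 4, 0) fits (4, 4, 5, 2); releases (1, 3, 0, 2), pool now (5, 7, 5, 4)
The stuck group stays short no matter what:
  P7 still needs (7, 4, 1, 6) but only (5, 7, 5, 4) is free — short on r1 and r4
  P0 still needs (6, 0, 6, 2) but only (5, 7, 5, 4) is free — short on r1 and r3
  P4 still needs (6, 7, 0, 1) but only (5, 7, 5, 4) is free — short on r1
  P2 still needs (8, 2, 0, 5) but only (5, 7, 5, 4) is free — short on r1 and r4


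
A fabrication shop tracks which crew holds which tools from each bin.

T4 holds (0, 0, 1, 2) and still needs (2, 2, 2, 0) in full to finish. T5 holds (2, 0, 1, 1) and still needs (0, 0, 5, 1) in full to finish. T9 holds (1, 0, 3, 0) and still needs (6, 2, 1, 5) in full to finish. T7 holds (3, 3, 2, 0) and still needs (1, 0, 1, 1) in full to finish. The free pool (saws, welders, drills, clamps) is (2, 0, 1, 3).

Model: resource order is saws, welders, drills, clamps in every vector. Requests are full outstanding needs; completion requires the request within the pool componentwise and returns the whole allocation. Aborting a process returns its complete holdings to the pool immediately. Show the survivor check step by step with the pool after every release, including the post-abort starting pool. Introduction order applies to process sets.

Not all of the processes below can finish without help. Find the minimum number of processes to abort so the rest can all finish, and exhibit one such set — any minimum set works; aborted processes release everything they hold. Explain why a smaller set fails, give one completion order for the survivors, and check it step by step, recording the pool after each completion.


Abort T5.
Key observation: T9 could never have finished before the abort; with (2, 0, 1, 1) returned by T5, it fits at step 3.
No smaller set exists: with zero aborts the deadlock remains.
The survivors complete as T7, T4, T9. Check, step by step (starting from the post-abort pool):
  pool = (4, 0, 2, 4)
  T7 needs (1, 0, 1, 1) <= (4, 0, 2, 4) -> finishes; pool += (3, 3, 2, 0) = (7, 3, 4, 4)
  T4 needs (2, 2, 2, 0) <= (7, 3, 4, 4) -> finishes; pool += (0, 0, 1, 2) = (7, 3, 5, 6)
  T9 needs (6, 2, 1, 5) <= (7, 3, 5, 6) -> finishes; pool += (1, 0, 3, 0) = (8, 3, 8, 6)


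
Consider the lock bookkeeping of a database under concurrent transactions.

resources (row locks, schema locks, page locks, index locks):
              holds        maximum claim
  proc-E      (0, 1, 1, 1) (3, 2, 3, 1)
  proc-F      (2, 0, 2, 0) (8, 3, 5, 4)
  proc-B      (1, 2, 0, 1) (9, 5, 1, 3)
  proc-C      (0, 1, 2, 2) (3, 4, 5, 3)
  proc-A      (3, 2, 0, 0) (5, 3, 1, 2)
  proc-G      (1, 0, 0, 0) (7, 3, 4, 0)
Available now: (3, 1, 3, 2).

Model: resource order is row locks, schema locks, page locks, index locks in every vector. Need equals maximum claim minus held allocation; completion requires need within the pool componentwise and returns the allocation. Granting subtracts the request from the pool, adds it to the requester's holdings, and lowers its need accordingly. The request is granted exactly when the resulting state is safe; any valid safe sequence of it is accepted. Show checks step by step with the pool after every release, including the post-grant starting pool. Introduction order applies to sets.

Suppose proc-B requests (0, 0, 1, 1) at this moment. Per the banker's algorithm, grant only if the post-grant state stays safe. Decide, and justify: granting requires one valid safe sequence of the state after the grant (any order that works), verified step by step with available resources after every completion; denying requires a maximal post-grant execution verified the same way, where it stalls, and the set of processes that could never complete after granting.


GRANT — the state after the grant stays safe, e.g. via proc-E, proc-A, proc-C, proc-G, proc-F, proc-B.
Key observation: the grant leaves (3, 1, 2, 1) free — enough for proc-E, whose release restarts the cascade.
Step-by-step check of the post-grant state:
  pool = (3, 1, 2, 1)
  proc-E needs (3, 1, 2, 0) <= (3, 1, 2, 1) -> finishes; pool += (0, 1, 1, 1) = (3, 2, 3, 2)
  proc-A needs (2, 1, 1, 2) <= (3, 2, 3, 2) -> finishes; pool += (3, 2, 0, 0) = (6, 4, 3, 2)
  proc-C needs (3, 3, 3, 1) <= (6, 4, 3, 2) -> finishes; pool += (0, 1, 2, 2) = (6, 5, 5, 4)
  proc-G needs (6, 3, 4, 0) <= (6, 5, 5, 4) -> finishes; pool += (1, 0, 0, 0) = (7, 5, 5, 4)
  proc-F needs (6, 3, 3, 4) <= (7, 5, 5, 4) -> finishes; pool += (2, 0, 2, 0) = (9, 5, 7, 4)
  proc-B needs (8, 3, 0, 1) <= (9, 5, 7, 4) -> finishes; pool += (1, 2, 1, 2) = (10, 7, 8, 6)


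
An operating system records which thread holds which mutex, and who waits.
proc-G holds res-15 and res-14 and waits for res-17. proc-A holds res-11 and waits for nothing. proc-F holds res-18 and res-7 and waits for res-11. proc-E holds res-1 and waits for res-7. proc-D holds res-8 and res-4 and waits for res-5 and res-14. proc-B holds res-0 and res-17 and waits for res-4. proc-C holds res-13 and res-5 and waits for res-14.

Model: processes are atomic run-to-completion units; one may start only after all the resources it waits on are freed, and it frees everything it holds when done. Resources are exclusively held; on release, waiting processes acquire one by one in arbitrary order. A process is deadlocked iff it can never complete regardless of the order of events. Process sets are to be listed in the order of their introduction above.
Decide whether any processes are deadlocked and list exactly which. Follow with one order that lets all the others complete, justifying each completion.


Deadlocked set: proc-G, proc-D, proc-B and proc-C.
Key observation: the knot is the closed ring of waits proc-G -> proc-B -> proc-D -> proc-G; proc-C is caught in further circular waits.
One completion order for the rest: proc-A, proc-F, proc-E.
Verifying each step:
  run proc-A (it waits on nothing); releases res-11
  proc-F: everything it awaited (res-11) is free; runs, freeing res-18 and res-7
  proc-E: everything it awaited (res-7) is free; runs, freeing res-1


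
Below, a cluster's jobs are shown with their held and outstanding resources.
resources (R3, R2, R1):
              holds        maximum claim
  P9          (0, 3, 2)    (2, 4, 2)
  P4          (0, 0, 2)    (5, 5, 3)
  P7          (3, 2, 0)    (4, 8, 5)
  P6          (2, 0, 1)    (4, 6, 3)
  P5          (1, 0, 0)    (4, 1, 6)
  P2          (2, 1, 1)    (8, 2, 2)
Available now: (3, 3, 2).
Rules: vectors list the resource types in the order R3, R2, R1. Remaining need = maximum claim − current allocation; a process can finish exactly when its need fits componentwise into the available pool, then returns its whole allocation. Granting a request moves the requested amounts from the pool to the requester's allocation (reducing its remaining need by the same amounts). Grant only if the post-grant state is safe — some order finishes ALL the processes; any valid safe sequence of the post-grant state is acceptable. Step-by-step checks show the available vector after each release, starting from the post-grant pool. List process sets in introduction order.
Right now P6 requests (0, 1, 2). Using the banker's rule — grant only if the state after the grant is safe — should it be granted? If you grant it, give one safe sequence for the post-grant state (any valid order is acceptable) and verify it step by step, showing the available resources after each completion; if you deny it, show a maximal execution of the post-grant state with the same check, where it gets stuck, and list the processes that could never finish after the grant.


GRANT — the state after the grant stays safe, e.g. via P9, P6, P4, P7, P5, P2.
Key observation: post-grant, (3, 2, 0) remains, and an order beginning with P9 completes everyone.
Step-by-step check of the post-grant state:
  pool = (3, 2, 0)
  run P9 (needs (2, 1, 0), free (3, 2, 0)); after release of (0, 3, 2) the pool is (3, 5, 2)
  run P6 (needs (2, 5, 0), free (3, 5, 2)); after release of (2, 1, 3) the pool is (5, 6, 5)
  run P4 (needs (5, 5, 1), free (5, 6, 5)); after release of (0, 0, 2) the pool is (5, 6, 7)
  run P7 (needs (1, 6, 5), free (5, 6, 7)); after release of (3, 2, 0) the pool is (8, 8, 7)
  run P5 (needs (3, 1, 6), free (8, 8, 7)); after release of (1, 0, 0) the pool is (9, 8, 7)
  run P2 (needs (6, 1, 1), free (9, 8, 7)); after release of (2, 1, 1) the pool is (11, 9, 8)


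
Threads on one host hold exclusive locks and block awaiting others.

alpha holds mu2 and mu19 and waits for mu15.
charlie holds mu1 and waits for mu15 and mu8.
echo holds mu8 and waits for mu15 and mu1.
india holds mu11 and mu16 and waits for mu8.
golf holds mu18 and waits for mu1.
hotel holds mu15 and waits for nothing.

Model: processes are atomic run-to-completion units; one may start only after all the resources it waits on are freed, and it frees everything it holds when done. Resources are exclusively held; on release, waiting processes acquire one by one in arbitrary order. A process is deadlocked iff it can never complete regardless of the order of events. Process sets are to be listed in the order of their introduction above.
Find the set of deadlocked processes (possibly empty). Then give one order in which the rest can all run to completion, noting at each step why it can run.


The deadlocked set is charlie, echo, india and golf.
Key observation: the knot is the closed ring of waits charlie -> echo -> charlie; india and golf wait into the deadlock from upstream.
A valid finishing order for the others: hotel, alpha.
Step-by-step check:
  run hotel (it waits on nothing); releases mu15
  alpha waits on mu15 — all released -> runs and releases mu2 and mu19


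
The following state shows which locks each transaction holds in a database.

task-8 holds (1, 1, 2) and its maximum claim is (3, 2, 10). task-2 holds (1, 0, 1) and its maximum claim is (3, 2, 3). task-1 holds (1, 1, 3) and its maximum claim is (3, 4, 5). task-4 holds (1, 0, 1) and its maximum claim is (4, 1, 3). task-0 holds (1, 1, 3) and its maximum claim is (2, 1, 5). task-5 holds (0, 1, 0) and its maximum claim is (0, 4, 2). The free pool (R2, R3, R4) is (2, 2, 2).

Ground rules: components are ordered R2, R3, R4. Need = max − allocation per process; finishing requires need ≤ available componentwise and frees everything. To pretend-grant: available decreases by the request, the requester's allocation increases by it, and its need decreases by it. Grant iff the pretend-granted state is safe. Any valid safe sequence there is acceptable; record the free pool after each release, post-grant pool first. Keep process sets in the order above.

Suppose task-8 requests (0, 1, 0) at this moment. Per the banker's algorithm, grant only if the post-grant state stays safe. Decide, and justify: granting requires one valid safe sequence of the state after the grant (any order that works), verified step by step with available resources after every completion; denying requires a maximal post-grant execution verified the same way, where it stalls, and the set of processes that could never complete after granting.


DENY — the pretend-granted state is unsafe.
Key observation: after task-0, task-2, task-4 the pool peaks at (5, 2, 7), and each blocked process is short somewhere: task-8 on R4; task-1 on R3; task-5 on R3.
Pretend the grant happened; the run task-0, task-2, task-4 goes as far as possible. Step-by-step check:
  pool = (2, 1, 2)
  task-0: need (1, 0, 2) fits (2, 1, 2); releases (1, 1, 3), pool now (3, 2, 5)
  task-2: need (2, 2, 2) fits (3, 2, 5); releases (1, 0, 1), pool now (4, 2, 6)
  task-4: need (3, 1, 2) fits (4, 2, 6); releases (1, 0, 1), pool now (5, 2, 7)
  task-8 cannot run: need (2, 0, 8) vs free (5, 2, 7) (insufficient R4)
  task-1 cannot run: need (2, 3, 2) vs free (5, 2, 7) (insufficient R3)
  task-5 cannot run: need (0, 3, 2) vs free (5, 2, 7) (insufficient R3)
Post-grant, the permanently blocked set is task-8, task-1 and task-5.


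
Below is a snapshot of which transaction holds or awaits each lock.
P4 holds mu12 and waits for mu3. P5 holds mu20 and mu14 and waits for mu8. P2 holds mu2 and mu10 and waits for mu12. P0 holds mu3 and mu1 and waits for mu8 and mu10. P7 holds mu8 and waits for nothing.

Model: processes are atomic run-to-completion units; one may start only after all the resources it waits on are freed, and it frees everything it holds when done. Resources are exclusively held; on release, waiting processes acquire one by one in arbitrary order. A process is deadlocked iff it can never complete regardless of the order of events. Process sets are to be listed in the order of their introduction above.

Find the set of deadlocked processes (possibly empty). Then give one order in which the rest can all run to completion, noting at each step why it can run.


The deadlocked set is P4, P2 and P0.
Key observation: the waits loop around P4 -> P0 -> P2 -> P4 with no way out; no other process is dragged down with it.
The rest can finish in the order P7, P5.
Step-by-step check:
  P7: no waits; runs immediately, freeing mu8
  P5: everything it awaited (mu8) is free; runs, freeing mu20 and mu14


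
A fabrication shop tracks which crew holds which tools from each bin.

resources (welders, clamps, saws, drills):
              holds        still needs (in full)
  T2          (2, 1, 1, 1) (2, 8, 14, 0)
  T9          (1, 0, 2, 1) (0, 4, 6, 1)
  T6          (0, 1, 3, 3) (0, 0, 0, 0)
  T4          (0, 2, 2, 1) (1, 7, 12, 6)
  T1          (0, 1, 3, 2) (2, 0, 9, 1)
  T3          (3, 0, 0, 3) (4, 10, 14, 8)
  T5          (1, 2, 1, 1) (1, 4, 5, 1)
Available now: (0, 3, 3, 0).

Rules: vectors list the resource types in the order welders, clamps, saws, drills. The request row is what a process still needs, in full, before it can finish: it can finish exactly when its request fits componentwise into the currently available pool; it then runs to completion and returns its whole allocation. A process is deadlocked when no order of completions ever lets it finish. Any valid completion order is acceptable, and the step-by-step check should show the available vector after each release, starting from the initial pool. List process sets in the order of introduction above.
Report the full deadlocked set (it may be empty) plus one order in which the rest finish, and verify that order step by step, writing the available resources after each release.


The deadlocked set is empty.
Key observation: no deadlock: T6 fits now, and the freed resources carry the rest through.
A valid finishing order for the others: T6, T9, T5, T1, T4, T2, T3. Verifying each step:
  pool = (0, 3, 3, 0)
  run T6 (needs (0, 0, 0, 0), free (0, 3, 3, 0)); after release of (0, 1, 3, 3) the pool is (0, 4, 6, 3)
  run T9 (needs (0, 4, 6, 1), free (0, 4, 6, 3)); after release of (1, 0, 2, 1) the pool is (1, 4, 8, 4)
  run T5 (needs (1, 4, 5, 1), free (1, 4, 8, 4)); after release of (1, 2, 1, 1) the pool is (2, 6, 9, 5)
  run T1 (needs (2, 0, 9, 1), free (2, 6, 9, 5)); after release of (0, 1, 3, 2) the pool is (2, 7, 12, 7)
  run T4 (needs (1, 7, 12, 6), free (2, 7, 12, 7)); after release of (0, 2, 2, 1) the pool is (2, 9, 14, 8)
  run T2 (needs (2, 8, 14, 0), free (2, 9, 14, 8)); after release of (2, 1, 1, 1) the pool is (4, 10, 15, 9)
  run T3 (needs (4, 10, 14, 8), free (4, 10, 15, 9)); after release of (3, 0, 0, 3) the pool is (7, 10, 15, 12)


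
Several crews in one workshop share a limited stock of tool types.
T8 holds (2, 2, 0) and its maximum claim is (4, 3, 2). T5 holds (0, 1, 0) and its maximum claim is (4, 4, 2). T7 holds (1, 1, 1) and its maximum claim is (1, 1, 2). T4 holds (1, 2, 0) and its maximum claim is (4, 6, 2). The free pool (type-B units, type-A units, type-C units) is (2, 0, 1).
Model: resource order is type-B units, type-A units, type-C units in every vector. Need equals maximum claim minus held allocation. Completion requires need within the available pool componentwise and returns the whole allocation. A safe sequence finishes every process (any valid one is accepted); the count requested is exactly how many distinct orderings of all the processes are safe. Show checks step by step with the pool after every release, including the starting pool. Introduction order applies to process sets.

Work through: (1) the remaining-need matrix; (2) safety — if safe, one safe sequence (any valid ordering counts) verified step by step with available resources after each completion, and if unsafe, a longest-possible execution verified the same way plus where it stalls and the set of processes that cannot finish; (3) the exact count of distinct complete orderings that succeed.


(1) Need matrix, components ordered type-B units, type-A units, type-C units:
  T8: (2, 1, 2)
  T5: (4, 3, 2)
  T7: (0, 0, 1)
  T4: (3, 4, 2)
(2) SAFE, for example via the order T7, T8, T5, T4.
Key observation: reading the order forward, T7 is the first process whose need (0, 0, 1) meets the free pool (2, 0, 1) exactly on a resource it requests.
Check, step by step:
  pool = (2, 0, 1)
  T7 needs (0, 0, 1) <= (2, 0, 1) -> finishes; pool += (1, 1, 1) = (3, 1, 2)
  T8 needs (2, 1, 2) <= (3, 1, 2) -> finishes; pool += (2, 2, 0) = (5, 3, 2)
  T5 needs (4, 3, 2) <= (5, 3, 2) -> finishes; pool += (0, 1, 0) = (5, 4, 2)
  T4 needs (3, 4, 2) <= (5, 4, 2) -> finishes; pool += (1, 2, 0) = (6, 6, 2)
(3) Precisely 1 of the possible complete orderings is a safe sequence.


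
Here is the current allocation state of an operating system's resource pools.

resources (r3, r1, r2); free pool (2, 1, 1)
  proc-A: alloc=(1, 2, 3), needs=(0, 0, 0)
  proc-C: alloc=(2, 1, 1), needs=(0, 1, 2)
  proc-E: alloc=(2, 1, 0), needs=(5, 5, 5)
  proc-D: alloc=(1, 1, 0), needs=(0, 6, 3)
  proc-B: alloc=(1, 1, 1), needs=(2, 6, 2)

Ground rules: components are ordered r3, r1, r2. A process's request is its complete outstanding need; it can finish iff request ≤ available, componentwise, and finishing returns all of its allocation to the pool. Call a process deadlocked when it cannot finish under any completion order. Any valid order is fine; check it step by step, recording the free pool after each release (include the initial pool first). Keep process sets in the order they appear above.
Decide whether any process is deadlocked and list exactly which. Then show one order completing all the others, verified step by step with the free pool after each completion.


Deadlocked set: proc-E, proc-D and proc-B.
Key observation: no order helps: past proc-A, proc-C, the free pool tops out at (5, 4, 5), below what each blocked process needs in r1.
A valid finishing order for the others: proc-A, proc-C. Step-by-step check:
  pool = (2, 1, 1)
  proc-A: need (0, 0, 0) fits (2, 1, 1); releases (1, 2, 3), pool now (3, 3, 4)
  proc-C: need (0, 1, 2) fits (3, 3, 4); releases (2, 1, 1), pool now (5, 4, 5)
None of the blocked processes ever fits:
  proc-E cannot run: need (5, 5, 5) vs free (5, 4, 5) (insufficient r1)
  proc-D cannot run: need (0, 6, 3) vs free (5, 4, 5) (insufficient r1)
  proc-B cannot run: need (2, 6, 2) vs free (5, 4, 5) (insufficient r1)


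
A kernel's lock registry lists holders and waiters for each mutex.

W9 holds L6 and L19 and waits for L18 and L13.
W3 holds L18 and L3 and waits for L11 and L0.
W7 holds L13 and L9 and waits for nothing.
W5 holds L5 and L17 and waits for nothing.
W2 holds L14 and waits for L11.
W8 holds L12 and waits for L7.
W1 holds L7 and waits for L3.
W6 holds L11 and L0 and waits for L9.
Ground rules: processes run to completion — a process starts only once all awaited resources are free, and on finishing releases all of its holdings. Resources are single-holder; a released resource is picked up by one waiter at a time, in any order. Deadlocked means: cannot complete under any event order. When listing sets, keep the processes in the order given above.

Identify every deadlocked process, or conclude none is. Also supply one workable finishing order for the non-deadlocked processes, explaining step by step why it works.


No process is deadlocked.
Key observation: although several processes wait, no cycle exists — each chain bottoms out at a free runner.
A valid finishing order for the others: W7, W6, W3, W5, W1, W2, W9, W8.
Verifying each step:
  W7: no waits; runs immediately, freeing L13 and L9
  run W6 (all its waits — L9 — are resolved); releases L11 and L0
  run W3 (all its waits — L11 and L0 — are resolved); releases L18 and L3
  W5: no waits; runs immediately, freeing L5 and L17
  run W1 (all its waits — L3 — are resolved); releases L7
  run W2 (all its waits — L11 — are resolved); releases L14
  run W9 (all its waits — L18 and L13 — are resolved); releases L6 and L19
  run W8 (all its waits — L7 — are resolved); releases L12


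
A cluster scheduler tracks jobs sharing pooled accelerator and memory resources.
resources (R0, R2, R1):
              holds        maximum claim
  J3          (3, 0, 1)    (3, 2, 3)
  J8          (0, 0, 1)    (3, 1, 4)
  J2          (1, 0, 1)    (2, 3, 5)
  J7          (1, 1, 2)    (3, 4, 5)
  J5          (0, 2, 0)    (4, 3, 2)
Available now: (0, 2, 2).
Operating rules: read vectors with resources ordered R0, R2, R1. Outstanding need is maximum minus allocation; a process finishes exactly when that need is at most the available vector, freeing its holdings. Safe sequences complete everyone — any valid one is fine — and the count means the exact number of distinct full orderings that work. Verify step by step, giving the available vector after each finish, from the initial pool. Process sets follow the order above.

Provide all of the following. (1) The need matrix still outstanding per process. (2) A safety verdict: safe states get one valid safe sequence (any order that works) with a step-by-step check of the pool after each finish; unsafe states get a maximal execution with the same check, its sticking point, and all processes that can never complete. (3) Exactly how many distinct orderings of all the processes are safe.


(1) Need matrix, components ordered R0, R2, R1:
  J3: (0, 2, 2)
  J8: (3, 1, 3)
  J2: (1, 3, 4)
  J7: (2, 3, 3)
  J5: (4, 1, 2)
(2) The state is UNSAFE.
Key observation: after J3, J8 the pool peaks at (3, 2, 4), and each blocked process is short somewhere: J2 on R2; J7 on R2; J5 on R0.
Going as far as possible: J3, J8; after that, nothing fits. Verifying each step:
  pool = (0, 2, 2)
  run J3 (needs (0, 2, 2), free (0, 2, 2)); after release of (3, 0, 1) the pool is (3, 2, 3)
  run J8 (needs (3, 1, 3), free (3, 2, 3)); after release of (0, 0, 1) the pool is (3, 2, 4)
  J2 still needs (1, 3, 4) but only (3, 2, 4) is free — short on R2
  J7 still needs (2, 3, 3) but only (3, 2, 4) is free — short on R2
  J5 still needs (4, 1, 2) but only (3, 2, 4) is free — short on R0
Processes that can never finish: J2, J7 and J5.
(3) The exact count: 0 of the possible complete orderings are safe sequences.


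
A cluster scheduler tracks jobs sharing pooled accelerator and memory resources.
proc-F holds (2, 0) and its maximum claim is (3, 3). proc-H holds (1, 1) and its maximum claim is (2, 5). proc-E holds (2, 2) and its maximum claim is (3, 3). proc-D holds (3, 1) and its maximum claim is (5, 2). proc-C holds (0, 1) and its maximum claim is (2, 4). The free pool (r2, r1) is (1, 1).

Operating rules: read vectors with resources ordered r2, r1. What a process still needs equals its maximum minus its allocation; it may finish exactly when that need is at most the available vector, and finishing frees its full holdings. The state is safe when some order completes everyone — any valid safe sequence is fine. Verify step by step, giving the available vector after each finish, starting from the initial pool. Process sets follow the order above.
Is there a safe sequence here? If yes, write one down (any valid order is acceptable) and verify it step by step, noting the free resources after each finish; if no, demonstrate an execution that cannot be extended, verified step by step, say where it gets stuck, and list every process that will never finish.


SAFE. One safe sequence: proc-E, proc-D, proc-F, proc-C, proc-H.
Key observation: the first exact fit in this order is proc-E — it needs (1, 1) with (1, 1) free, meeting a requested resource to the last unit.
Check, step by step:
  pool = (1, 1)
  proc-E: need (1, 1) fits (1, 1); releases (2, 2), pool now (3, 3)
  proc-D: need (2, 1) fits (3, 3); releases (3, 1), pool now (6, 4)
  proc-F: need (1, 3) fits (6, 4); releases (2, 0), pool now (8, 4)
  proc-C: need (2, 3) fits (8, 4); releases (0, 1), pool now (8, 5)
  proc-H: need (1, 4) fits (8, 5); releases (1, 1), pool now (9, 6)


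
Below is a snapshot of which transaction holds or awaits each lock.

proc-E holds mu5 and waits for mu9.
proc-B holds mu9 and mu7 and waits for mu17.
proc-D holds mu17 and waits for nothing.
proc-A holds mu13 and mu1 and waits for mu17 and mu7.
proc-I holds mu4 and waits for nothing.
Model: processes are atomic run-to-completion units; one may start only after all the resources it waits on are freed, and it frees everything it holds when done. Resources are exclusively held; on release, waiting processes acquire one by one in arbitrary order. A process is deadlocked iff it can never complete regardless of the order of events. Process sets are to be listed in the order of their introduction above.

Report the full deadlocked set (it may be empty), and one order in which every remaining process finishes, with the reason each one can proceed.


The deadlocked set is empty.
Key observation: no waiting chain loops back on itself — every chain ends at a process that waits on nothing, so everyone eventually runs.
A valid finishing order for the others: proc-D, proc-I, proc-B, proc-A, proc-E.
Check, step by step:
  proc-D: no waits; runs immediately, freeing mu17
  proc-I: no waits; runs immediately, freeing mu4
  run proc-B (all its waits — mu17 — are resolved); releases mu9 and mu7
  run proc-A (all its waits — mu17 and mu7 — are resolved); releases mu13 and mu1
  run proc-E (all its waits — mu9 — are resolved); releases mu5


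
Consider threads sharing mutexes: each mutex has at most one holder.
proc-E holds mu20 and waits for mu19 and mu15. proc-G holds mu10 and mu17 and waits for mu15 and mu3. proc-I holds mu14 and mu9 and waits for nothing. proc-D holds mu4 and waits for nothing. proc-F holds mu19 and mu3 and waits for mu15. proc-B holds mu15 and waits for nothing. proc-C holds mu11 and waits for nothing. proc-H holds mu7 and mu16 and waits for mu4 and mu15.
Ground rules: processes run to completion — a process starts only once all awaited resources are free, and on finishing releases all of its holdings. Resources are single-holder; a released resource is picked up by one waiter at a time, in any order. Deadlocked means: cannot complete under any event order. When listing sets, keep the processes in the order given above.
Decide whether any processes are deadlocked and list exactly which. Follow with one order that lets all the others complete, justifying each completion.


The deadlocked set is empty.
Key observation: the waits form no ring: some process can always run, and its releases unblock the others one by one.
The rest can finish in the order proc-B, proc-D, proc-F, proc-G, proc-E, proc-I, proc-C, proc-H.
Step-by-step check:
  proc-B waits on nothing -> runs at once and releases mu15
  proc-D waits on nothing -> runs at once and releases mu4
  run proc-F (all its waits — mu15 — are resolved); releases mu19 and mu3
  run proc-G (all its waits — mu15 and mu3 — are resolved); releases mu10 and mu17
  run proc-E (all its waits — mu19 and mu15 — are resolved); releases mu20
  proc-I waits on nothing -> runs at once and releases mu14 and mu9
  proc-C waits on nothing -> runs at once and releases mu11
  run proc-H (all its waits — mu4 and mu15 — are resolved); releases mu7 and mu16
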